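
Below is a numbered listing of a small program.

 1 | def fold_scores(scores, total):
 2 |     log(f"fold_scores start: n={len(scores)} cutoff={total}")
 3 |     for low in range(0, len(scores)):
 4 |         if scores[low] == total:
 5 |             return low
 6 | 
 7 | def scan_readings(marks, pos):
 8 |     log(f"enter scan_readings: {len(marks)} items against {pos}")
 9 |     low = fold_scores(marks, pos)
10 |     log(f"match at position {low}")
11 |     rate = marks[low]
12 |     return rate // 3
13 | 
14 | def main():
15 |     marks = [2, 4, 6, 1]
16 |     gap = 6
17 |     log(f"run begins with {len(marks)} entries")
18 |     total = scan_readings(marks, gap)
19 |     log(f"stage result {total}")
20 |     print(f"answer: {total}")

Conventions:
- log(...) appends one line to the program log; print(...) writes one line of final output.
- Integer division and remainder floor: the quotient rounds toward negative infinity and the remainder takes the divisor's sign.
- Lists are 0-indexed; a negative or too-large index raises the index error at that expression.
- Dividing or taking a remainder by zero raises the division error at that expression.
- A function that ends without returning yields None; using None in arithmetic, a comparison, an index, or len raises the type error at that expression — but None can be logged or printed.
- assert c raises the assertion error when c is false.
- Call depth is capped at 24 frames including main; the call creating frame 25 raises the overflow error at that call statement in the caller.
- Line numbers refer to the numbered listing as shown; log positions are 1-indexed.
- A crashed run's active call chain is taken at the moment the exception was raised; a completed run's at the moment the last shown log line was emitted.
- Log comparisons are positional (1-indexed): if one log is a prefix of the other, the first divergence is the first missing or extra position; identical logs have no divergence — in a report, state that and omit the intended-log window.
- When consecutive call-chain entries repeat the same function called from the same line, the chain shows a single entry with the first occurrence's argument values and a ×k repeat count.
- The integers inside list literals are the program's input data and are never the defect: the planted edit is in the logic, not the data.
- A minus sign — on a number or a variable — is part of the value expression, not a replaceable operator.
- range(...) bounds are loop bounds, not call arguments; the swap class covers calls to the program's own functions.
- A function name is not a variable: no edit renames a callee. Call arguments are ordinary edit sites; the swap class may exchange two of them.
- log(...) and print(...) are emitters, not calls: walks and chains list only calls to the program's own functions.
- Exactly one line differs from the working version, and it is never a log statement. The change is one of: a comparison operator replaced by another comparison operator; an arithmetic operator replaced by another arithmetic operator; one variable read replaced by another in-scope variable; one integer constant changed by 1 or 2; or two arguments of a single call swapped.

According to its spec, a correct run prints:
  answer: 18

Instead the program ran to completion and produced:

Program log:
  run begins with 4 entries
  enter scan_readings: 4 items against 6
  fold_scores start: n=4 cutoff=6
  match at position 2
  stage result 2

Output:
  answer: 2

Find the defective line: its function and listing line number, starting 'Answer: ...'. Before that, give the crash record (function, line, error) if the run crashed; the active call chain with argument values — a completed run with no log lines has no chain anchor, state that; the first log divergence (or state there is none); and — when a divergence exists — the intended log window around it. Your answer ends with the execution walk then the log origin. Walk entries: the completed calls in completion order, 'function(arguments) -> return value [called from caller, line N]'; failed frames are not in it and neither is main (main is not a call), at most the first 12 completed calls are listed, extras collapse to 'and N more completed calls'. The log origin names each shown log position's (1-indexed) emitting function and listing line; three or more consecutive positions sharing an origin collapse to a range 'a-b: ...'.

Answer: the defect is in scan_readings at line 12.
Key fact: At log position 5 the runs split — shown 'stage result 2', but the working version logs 'stage result 18'.
Call chain: main.
First divergence: at position 5 the run shows 'stage result 2' where the working version logs 'stage result 18'.
Intended log window:
  3: fold_scores start: n=4 cutoff=6
  4: match at position 2
  5: stage result 18
Execution walk:
  fold_scores([2, 4, 6, 1], 6) -> 2  [called from scan_readings, line 9]
  scan_readings([2, 4, 6, 1], 6) -> 2  [called from main, line 18]
Log origins:
  1: emitted by main (line 17)
  2: emitted by scan_readings (line 8)
  3: emitted by fold_scores (line 2)
  4: emitted by scan_readings (line 10)
  5: emitted by main (line 19)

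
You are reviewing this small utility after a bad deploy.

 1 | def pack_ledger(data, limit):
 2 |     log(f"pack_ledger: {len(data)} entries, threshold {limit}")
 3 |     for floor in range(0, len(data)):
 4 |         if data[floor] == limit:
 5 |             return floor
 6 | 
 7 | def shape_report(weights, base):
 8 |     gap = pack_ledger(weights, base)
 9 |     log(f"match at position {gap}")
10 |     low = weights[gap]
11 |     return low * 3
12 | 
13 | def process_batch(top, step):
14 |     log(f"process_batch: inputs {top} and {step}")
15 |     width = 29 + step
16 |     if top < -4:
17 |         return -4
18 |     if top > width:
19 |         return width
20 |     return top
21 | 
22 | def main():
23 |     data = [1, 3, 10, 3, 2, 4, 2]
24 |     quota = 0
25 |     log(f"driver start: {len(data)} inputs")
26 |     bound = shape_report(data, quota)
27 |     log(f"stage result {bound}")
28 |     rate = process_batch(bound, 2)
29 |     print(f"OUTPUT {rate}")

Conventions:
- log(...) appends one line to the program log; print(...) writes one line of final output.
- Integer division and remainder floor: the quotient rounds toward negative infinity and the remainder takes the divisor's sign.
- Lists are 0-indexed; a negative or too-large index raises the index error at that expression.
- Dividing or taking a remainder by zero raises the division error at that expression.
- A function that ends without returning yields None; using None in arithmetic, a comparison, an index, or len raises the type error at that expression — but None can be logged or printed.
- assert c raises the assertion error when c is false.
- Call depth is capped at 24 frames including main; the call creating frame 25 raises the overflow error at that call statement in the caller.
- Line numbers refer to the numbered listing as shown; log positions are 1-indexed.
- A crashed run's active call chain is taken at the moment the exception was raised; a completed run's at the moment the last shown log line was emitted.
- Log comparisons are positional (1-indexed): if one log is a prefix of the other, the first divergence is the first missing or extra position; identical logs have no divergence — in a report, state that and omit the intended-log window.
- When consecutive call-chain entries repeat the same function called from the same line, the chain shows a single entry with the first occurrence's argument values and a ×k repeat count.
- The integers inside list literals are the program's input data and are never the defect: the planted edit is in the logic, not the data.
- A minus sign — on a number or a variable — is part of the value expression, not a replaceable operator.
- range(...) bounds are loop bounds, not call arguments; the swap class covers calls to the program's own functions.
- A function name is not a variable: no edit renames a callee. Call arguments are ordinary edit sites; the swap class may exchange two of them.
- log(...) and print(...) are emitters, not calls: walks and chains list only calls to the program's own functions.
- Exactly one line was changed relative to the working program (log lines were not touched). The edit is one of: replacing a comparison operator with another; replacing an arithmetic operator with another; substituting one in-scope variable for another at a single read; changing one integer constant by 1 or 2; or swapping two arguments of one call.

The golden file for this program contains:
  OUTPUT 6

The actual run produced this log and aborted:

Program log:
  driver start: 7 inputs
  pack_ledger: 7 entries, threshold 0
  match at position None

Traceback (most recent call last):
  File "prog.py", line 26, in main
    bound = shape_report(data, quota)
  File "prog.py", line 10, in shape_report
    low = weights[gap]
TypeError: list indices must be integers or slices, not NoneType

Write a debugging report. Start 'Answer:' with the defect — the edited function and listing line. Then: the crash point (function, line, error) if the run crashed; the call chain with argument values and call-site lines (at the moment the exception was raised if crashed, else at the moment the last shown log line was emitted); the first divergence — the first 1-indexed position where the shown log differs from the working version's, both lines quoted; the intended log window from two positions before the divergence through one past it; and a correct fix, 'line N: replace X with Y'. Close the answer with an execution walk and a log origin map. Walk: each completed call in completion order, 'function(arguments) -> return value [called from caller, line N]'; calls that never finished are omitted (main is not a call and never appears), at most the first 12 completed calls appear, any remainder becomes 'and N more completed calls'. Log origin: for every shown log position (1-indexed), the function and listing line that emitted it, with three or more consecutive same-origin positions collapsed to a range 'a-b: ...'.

Answer: the defect is in main at line 24.
Key fact: At log position 2 the runs split — shown 'pack_ledger: 7 entries, threshold 0', but the working version logs 'pack_ledger: 7 entries, threshold 2'.
Crash: shape_report, line 10, TypeError.
Call chain: main -> shape_report([1, 3, 10, 3, 2, 4, 2], 0) (called at line 26).
First divergence: position 2; shown 'pack_ledger: 7 entries, threshold 0' vs intended 'pack_ledger: 7 entries, threshold 2'.
Intended log window:
  1: driver start: 7 inputs
  2: pack_ledger: 7 entries, threshold 2
  3: match at position 4
Execution walk:
  pack_ledger([1, 3, 10, 3, 2, 4, 2], 0) -> None  [called from shape_report, line 8]
Log origin:
  1: logged in main at line 25
  2: logged in pack_ledger at line 2
  3: logged in shape_report at line 9
A correct fix: line 24: replace `0` with `2`.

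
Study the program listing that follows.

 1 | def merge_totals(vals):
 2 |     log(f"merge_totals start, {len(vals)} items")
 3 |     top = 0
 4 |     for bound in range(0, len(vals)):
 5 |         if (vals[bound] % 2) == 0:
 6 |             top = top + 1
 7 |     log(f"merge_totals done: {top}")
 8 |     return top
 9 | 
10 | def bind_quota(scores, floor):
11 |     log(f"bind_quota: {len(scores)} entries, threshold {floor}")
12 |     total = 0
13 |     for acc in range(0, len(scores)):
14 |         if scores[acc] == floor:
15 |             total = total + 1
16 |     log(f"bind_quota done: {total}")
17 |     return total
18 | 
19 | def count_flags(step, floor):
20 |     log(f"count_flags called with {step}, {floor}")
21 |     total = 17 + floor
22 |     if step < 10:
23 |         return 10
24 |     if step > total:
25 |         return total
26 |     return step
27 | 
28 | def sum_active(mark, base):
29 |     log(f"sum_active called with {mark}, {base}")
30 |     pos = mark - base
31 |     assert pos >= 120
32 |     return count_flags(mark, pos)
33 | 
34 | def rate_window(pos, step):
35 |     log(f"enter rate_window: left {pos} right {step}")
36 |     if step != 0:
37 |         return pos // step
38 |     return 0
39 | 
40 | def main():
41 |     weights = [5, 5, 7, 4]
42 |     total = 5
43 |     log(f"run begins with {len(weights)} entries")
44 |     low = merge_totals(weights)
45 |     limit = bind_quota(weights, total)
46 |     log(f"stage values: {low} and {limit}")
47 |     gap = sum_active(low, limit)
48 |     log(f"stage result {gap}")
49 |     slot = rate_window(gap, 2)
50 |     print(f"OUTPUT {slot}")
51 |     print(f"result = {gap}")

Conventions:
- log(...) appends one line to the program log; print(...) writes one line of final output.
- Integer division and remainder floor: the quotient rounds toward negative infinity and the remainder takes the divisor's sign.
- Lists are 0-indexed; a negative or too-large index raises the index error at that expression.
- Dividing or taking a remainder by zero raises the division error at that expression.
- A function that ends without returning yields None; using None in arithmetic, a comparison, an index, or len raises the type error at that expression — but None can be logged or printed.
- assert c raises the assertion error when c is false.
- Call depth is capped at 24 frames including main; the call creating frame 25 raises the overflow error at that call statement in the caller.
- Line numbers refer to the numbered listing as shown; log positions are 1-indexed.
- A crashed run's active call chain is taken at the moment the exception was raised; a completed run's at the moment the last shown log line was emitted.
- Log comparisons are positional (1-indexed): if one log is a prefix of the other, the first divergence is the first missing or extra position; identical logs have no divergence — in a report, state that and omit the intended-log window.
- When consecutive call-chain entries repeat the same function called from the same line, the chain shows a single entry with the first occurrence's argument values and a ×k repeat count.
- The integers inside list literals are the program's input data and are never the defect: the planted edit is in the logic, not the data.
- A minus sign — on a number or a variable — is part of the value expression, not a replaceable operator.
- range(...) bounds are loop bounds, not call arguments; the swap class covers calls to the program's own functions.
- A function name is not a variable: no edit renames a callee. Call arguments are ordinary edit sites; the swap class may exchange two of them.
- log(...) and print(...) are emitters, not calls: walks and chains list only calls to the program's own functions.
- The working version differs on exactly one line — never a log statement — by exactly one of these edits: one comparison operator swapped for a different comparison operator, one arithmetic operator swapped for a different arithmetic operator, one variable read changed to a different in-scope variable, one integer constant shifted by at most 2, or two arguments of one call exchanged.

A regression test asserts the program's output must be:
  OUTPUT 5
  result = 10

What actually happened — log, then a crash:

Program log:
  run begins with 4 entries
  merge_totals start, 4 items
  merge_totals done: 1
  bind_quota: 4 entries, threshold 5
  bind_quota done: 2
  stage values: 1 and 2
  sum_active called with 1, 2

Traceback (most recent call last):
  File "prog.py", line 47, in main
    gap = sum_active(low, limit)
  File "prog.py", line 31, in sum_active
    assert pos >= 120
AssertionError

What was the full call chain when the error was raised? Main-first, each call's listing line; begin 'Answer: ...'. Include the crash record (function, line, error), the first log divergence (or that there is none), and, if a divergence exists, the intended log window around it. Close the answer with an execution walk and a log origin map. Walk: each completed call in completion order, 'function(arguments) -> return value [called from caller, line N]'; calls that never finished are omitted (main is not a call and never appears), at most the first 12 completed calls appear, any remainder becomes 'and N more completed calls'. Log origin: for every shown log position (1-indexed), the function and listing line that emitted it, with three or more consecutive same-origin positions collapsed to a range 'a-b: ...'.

Answer: main -> sum_active (called at line 47).
Core observation: After 7 matching log lines the faulty run goes silent, while the working version continues with 'count_flags called with 1, -1'.
Crash: sum_active, line 31, AssertionError.
First divergence: position 8 — after 7 matching lines the faulty run goes silent; intended next line 'count_flags called with 1, -1'.
Intended log window:
  6: stage values: 1 and 2
  7: sum_active called with 1, 2
  8: count_flags called with 1, -1
  9: stage result 10
Execution walk:
  merge_totals([5, 5, 7, 4]) -> 1  [called from main, line 44]
  bind_quota([5, 5, 7, 4], 5) -> 2  [called from main, line 45]
Origin of each log line:
  1: from main, line 43
  2: from merge_totals, line 2
  3: from merge_totals, line 7
  4: from bind_quota, line 11
  5: from bind_quota, line 16
  6: from main, line 46
  7: from sum_active, line 29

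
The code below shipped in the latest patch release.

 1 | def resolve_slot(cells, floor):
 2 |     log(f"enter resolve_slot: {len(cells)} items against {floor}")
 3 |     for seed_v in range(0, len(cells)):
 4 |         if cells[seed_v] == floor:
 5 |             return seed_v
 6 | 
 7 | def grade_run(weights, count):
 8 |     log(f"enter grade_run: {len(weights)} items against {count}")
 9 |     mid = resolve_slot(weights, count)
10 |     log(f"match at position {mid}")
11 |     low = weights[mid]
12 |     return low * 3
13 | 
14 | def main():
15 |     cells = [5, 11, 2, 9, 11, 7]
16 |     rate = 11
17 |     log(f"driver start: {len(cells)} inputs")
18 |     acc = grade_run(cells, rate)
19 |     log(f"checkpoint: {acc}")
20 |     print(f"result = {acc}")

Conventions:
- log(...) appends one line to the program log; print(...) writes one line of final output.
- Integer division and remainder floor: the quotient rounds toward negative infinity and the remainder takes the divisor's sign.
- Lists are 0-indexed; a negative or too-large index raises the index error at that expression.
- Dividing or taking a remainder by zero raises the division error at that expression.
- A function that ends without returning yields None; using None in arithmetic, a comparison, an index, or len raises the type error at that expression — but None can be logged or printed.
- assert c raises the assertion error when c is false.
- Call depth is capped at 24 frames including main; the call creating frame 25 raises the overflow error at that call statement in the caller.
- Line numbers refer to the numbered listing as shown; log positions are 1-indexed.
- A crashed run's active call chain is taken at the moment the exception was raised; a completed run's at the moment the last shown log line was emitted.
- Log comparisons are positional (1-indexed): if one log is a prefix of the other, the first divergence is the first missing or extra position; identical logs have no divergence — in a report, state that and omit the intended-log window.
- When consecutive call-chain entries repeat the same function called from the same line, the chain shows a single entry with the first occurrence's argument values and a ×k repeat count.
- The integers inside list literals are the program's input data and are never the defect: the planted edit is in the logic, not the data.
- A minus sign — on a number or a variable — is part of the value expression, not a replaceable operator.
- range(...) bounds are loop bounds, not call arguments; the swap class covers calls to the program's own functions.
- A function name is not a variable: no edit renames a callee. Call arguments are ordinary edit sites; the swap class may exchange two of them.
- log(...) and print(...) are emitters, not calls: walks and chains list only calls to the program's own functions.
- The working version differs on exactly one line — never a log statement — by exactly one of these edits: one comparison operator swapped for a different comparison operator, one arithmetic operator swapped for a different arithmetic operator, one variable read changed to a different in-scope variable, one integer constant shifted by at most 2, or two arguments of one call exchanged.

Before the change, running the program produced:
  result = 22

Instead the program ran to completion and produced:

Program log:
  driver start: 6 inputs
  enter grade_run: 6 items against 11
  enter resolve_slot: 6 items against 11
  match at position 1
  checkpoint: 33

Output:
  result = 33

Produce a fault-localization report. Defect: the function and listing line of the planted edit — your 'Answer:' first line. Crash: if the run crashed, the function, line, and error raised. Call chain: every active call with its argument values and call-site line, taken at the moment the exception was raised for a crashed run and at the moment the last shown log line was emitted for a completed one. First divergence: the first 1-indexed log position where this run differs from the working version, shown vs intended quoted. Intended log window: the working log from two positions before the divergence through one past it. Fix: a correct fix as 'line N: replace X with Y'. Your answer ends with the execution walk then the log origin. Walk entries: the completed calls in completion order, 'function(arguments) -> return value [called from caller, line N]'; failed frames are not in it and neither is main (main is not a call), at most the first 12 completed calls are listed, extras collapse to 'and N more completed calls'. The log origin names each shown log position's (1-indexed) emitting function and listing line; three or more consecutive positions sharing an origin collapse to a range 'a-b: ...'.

Answer: the defect is in grade_run at line 12.
Key observation: The earliest visible damage is log position 5 — 'checkpoint: 33' rather than the intended 'checkpoint: 22'.
Call chain: main.
First divergence: position 5 — the shown line 'checkpoint: 33' should read 'checkpoint: 22'.
Intended log window:
  3: enter resolve_slot: 6 items against 11
  4: match at position 1
  5: checkpoint: 22
Execution walk:
  resolve_slot([5, 11, 2, 9, 11, 7], 11) -> 1  [called from grade_run, line 9]
  grade_run([5, 11, 2, 9, 11, 7], 11) -> 33  [called from main, line 18]
Log origins:
  1: from main, line 17
  2: from grade_run, line 8
  3: from resolve_slot, line 2
  4: from grade_run, line 10
  5: from main, line 19
A correct fix: line 12: replace `3` with `2`.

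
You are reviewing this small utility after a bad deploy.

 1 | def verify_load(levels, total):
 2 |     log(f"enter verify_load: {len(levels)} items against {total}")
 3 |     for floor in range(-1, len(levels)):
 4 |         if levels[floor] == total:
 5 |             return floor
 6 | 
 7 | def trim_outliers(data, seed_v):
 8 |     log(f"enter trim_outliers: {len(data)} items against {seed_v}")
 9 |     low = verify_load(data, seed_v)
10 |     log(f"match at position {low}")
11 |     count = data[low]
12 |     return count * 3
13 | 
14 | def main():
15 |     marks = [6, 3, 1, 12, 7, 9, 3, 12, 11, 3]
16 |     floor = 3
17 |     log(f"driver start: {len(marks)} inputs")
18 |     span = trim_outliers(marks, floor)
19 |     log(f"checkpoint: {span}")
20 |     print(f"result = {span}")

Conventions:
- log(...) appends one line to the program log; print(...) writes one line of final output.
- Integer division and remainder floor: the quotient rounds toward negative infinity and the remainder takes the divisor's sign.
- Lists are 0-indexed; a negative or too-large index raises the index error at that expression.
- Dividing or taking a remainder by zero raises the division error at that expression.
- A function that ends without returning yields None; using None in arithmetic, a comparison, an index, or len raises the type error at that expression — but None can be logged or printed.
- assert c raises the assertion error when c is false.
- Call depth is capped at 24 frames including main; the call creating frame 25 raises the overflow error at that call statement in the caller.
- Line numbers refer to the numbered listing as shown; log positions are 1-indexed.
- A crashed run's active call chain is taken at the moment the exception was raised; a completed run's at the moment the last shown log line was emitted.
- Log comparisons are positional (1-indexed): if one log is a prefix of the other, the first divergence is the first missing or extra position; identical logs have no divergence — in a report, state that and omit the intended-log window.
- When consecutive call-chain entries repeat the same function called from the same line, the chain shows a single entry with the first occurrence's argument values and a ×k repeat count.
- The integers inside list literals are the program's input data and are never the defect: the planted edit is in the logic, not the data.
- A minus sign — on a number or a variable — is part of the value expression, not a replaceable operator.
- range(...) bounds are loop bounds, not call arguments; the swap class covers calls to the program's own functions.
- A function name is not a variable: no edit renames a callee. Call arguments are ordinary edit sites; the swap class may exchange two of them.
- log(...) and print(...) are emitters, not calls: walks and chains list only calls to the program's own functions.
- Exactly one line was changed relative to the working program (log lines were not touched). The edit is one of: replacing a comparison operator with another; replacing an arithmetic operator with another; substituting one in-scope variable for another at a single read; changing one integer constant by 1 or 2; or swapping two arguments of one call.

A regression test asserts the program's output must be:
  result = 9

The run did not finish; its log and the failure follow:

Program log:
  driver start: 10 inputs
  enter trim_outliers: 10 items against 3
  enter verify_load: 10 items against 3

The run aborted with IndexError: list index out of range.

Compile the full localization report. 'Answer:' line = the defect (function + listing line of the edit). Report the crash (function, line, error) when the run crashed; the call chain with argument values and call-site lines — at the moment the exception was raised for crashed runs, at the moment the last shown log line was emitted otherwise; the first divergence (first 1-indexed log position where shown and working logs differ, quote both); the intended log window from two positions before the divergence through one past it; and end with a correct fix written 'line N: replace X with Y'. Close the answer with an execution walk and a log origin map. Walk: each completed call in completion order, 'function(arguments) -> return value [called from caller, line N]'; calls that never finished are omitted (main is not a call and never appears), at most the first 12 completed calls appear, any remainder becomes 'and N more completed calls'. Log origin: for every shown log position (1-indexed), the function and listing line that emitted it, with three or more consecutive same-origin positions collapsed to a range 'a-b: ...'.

Answer: the defect is in verify_load at line 3.
Key fact: After 3 matching log lines the faulty run goes silent, while the working version continues with 'match at position 1'.
Crash: verify_load, line 4, IndexError.
Call chain: main -> trim_outliers([6, 3, 1, 12, 7, 9, 3, 12, 11, 3], 3) (called at line 18) -> verify_load([6, 3, 1, 12, 7, 9, 3, 12, 11, 3], 3) (called at line 9).
First divergence: position 4; the shown log stops at 3 lines while the working version next logs 'match at position 1'.
Intended log window:
  2: enter trim_outliers: 10 items against 3
  3: enter verify_load: 10 items against 3
  4: match at position 1
  5: checkpoint: 9
Execution walk:
  (no call completed)
Log origin:
  1: logged in main at line 17
  2: logged in trim_outliers at line 8
  3: logged in verify_load at line 2
A correct fix: line 3: replace `-1` with `0`.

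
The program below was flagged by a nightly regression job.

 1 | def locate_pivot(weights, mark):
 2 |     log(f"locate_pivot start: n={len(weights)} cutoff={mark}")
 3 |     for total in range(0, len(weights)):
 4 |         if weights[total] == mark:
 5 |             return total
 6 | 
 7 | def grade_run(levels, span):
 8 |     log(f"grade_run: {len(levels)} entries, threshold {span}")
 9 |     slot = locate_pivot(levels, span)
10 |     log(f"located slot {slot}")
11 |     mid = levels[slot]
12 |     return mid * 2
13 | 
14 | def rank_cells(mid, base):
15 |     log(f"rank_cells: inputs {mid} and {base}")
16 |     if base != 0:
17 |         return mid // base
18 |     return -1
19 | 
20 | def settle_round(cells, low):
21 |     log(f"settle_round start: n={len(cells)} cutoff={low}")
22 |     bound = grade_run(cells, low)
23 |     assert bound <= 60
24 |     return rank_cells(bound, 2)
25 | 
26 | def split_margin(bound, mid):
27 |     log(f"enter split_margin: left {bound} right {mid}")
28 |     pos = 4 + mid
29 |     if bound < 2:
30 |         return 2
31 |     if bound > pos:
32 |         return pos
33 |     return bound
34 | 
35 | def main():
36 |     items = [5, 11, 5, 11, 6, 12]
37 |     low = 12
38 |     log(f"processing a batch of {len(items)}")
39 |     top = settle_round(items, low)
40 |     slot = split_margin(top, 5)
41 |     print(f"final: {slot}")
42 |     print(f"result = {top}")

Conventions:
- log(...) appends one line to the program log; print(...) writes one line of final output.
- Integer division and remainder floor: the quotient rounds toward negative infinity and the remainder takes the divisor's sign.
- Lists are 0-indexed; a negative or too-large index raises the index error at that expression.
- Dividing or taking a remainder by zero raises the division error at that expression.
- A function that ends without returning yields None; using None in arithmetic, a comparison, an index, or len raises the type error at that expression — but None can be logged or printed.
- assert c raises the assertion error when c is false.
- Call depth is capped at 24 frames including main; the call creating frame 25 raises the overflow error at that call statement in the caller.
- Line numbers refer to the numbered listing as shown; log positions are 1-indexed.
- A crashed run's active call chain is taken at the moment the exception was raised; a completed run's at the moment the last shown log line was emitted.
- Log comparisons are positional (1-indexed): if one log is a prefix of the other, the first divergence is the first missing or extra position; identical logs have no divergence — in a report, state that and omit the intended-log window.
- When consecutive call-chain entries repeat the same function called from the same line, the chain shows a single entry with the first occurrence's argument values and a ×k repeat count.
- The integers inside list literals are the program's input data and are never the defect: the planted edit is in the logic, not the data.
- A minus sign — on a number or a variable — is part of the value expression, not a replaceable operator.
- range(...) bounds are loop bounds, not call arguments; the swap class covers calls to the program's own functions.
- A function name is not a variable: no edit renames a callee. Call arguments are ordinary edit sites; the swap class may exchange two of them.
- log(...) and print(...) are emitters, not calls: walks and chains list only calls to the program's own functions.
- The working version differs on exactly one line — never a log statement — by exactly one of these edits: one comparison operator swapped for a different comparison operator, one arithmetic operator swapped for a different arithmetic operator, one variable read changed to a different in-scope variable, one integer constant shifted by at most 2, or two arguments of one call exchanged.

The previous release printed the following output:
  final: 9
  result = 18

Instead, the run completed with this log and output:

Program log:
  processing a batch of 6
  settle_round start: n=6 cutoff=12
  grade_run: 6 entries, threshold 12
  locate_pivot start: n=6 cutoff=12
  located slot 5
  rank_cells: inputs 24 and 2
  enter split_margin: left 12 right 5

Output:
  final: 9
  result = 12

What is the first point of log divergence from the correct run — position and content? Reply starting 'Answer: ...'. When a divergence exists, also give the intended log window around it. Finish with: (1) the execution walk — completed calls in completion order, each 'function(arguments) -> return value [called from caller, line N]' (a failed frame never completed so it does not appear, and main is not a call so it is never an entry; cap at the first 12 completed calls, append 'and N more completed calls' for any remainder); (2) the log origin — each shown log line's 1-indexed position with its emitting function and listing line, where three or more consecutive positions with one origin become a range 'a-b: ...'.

Answer: position 6 — shown 'rank_cells: inputs 24 and 2', intended 'rank_cells: inputs 36 and 2'.
Intended log window:
  4: locate_pivot start: n=6 cutoff=12
  5: located slot 5
  6: rank_cells: inputs 36 and 2
  7: enter split_margin: left 18 right 5
Execution walk:
  locate_pivot([5, 11, 5, 11, 6, 12], 12) -> 5  [called from grade_run, line 9]
  grade_run([5, 11, 5, 11, 6, 12], 12) -> 24  [called from settle_round, line 22]
  rank_cells(24, 2) -> 12  [called from settle_round, line 24]
  settle_round([5, 11, 5, 11, 6, 12], 12) -> 12  [called from main, line 39]
  split_margin(12, 5) -> 9  [called from main, line 40]
Log line origins:
  1 — main, line 38
  2 — settle_round, line 21
  3 — grade_run, line 8
  4 — locate_pivot, line 2
  5 — grade_run, line 10
  6 — rank_cells, line 15
  7 — split_margin, line 27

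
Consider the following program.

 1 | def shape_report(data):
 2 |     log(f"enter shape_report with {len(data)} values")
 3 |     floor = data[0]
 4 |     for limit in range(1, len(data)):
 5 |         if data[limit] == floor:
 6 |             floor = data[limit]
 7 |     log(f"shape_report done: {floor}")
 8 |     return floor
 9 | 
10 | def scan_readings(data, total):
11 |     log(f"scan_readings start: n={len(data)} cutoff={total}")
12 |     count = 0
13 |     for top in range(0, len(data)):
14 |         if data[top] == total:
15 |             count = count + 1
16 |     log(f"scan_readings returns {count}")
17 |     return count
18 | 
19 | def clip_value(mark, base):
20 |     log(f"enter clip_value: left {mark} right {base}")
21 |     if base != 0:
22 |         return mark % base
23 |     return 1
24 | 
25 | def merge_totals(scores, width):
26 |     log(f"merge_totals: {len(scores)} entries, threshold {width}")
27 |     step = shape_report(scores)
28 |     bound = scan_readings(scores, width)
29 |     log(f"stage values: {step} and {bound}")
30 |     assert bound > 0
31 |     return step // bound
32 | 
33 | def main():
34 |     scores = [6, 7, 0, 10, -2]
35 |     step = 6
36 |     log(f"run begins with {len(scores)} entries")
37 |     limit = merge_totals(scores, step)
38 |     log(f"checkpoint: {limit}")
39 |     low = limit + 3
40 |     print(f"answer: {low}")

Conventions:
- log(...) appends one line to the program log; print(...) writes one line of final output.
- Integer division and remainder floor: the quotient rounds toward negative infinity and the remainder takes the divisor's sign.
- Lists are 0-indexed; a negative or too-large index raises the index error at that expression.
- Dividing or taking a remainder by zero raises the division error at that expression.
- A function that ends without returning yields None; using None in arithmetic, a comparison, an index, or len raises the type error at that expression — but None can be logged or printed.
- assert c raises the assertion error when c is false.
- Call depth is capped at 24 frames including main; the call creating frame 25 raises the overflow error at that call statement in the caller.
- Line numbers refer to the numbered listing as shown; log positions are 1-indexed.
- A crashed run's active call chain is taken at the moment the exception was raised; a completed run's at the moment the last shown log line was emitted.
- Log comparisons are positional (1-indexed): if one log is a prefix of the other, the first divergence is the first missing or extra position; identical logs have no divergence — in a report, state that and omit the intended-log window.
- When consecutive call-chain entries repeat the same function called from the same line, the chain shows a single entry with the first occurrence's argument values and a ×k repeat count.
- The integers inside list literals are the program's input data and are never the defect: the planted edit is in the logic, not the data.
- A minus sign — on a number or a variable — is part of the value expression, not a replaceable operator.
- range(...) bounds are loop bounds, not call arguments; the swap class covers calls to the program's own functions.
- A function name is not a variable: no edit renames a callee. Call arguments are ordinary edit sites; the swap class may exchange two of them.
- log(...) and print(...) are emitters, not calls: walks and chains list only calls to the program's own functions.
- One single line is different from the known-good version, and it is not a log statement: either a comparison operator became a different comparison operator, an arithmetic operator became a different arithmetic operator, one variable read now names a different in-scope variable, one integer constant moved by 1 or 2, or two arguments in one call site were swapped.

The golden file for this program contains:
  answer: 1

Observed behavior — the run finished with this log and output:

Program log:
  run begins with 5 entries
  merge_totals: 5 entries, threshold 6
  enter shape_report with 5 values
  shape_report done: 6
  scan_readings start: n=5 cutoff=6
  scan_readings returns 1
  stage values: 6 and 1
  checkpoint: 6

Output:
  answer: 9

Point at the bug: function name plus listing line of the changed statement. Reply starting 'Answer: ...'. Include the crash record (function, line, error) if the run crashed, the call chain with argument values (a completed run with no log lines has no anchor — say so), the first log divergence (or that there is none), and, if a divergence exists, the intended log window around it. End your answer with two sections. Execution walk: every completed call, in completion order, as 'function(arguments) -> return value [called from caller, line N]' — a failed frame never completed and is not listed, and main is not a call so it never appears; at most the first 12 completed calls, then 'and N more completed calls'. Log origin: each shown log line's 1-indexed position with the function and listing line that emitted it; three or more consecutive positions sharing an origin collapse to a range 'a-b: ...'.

Answer: the defect is in shape_report at line 5.
Key observation: At log position 4 the runs split — shown 'shape_report done: 6', but the working version logs 'shape_report done: -2'.
Call chain: main.
First divergence: position 4; shown 'shape_report done: 6' vs intended 'shape_report done: -2'.
Intended log window:
  2: merge_totals: 5 entries, threshold 6
  3: enter shape_report with 5 values
  4: shape_report done: -2
  5: scan_readings start: n=5 cutoff=6
Execution walk:
  shape_report([6, 7, 0, 10, -2]) -> 6  [called from merge_totals, line 27]
  scan_readings([6, 7, 0, 10, -2], 6) -> 1  [called from merge_totals, line 28]
  merge_totals([6, 7, 0, 10, -2], 6) -> 6  [called from main, line 37]
Origin of each log line:
  1 — main, line 36
  2 — merge_totals, line 26
  3 — shape_report, line 2
  4 — shape_report, line 7
  5 — scan_readings, line 11
  6 — scan_readings, line 16
  7 — merge_totals, line 29
  8 — main, line 38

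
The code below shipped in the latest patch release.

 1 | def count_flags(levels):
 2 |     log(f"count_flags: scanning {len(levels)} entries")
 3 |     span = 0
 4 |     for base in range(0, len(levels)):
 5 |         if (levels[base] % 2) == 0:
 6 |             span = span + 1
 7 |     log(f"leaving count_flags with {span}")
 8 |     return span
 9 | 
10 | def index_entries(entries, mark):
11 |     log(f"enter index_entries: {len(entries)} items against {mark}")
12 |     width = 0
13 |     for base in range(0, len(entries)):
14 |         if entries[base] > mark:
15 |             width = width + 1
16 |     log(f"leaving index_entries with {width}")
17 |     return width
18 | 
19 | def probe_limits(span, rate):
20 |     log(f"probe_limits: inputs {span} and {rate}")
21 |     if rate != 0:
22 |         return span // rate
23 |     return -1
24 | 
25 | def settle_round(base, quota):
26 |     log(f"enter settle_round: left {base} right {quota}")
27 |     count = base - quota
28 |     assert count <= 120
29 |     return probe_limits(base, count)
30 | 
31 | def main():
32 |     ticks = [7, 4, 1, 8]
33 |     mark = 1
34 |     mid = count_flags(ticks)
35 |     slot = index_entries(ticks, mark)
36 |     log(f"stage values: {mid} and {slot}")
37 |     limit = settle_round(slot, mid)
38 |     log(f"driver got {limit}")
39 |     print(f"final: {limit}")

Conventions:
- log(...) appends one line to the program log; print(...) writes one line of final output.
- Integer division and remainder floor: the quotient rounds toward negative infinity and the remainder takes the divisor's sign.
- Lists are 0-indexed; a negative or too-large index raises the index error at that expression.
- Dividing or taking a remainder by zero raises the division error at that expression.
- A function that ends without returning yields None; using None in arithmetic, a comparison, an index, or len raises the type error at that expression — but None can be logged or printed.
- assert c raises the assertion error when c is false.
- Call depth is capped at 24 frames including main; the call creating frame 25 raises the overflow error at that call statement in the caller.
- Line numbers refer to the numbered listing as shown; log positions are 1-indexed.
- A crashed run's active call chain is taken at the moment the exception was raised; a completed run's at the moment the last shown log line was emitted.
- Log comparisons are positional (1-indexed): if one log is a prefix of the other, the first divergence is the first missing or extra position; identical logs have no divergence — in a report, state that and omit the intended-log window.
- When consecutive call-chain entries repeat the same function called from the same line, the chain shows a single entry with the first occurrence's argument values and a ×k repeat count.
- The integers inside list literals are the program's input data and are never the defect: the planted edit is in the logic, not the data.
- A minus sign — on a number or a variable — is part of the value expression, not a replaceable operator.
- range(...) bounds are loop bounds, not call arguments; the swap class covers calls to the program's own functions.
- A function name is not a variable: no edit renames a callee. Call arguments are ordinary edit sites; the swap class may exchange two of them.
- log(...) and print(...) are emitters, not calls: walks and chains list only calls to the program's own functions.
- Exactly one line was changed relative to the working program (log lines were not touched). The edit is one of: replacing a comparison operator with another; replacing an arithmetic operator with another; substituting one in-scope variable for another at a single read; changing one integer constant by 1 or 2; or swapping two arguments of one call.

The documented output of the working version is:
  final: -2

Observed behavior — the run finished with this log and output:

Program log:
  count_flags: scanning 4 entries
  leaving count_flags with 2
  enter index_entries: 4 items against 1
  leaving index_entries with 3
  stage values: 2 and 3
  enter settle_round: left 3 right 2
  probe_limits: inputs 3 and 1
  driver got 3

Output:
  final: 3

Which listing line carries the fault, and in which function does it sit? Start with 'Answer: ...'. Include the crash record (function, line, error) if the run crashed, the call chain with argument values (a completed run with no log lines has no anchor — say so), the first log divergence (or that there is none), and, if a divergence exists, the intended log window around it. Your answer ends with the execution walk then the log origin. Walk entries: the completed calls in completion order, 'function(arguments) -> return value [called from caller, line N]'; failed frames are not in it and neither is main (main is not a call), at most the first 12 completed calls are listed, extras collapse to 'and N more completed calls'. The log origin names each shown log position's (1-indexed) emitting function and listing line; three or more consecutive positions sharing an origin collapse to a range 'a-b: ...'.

Answer: the defect is in main at line 37.
Key observation: At log position 6 the runs split — shown 'enter settle_round: left 3 right 2', but the working version logs 'enter settle_round: left 2 right 3'.
Call chain: main.
First divergence: position 6 — shown 'enter settle_round: left 3 right 2', intended 'enter settle_round: left 2 right 3'.
Intended log window:
  4: leaving index_entries with 3
  5: stage values: 2 and 3
  6: enter settle_round: left 2 right 3
  7: probe_limits: inputs 2 and -1
Execution walk:
  count_flags([7, 4, 1, 8]) -> 2  [called from main, line 34]
  index_entries([7, 4, 1, 8], 1) -> 3  [called from main, line 35]
  probe_limits(3, 1) -> 3  [called from settle_round, line 29]
  settle_round(3, 2) -> 3  [called from main, line 37]
Log origins:
  1: emitted by count_flags (line 2)
  2: emitted by count_flags (line 7)
  3: emitted by index_entries (line 11)
  4: emitted by index_entries (line 16)
  5: emitted by main (line 36)
  6: emitted by settle_round (line 26)
  7: emitted by probe_limits (line 20)
  8: emitted by main (line 38)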